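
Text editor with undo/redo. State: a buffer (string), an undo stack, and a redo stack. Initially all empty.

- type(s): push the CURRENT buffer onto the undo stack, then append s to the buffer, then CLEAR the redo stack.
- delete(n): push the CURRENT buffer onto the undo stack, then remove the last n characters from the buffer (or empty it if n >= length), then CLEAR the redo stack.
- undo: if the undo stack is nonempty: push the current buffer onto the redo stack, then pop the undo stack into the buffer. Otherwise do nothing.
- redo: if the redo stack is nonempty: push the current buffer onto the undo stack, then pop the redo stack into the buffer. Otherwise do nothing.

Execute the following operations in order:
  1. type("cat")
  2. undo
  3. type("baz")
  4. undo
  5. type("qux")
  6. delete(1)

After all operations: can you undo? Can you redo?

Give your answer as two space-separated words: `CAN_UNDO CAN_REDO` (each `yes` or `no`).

Answer: yes no

Derivation:
After op 1 (type): buf='cat' undo_depth=1 redo_depth=0
After op 2 (undo): buf='(empty)' undo_depth=0 redo_depth=1
After op 3 (type): buf='baz' undo_depth=1 redo_depth=0
After op 4 (undo): buf='(empty)' undo_depth=0 redo_depth=1
After op 5 (type): buf='qux' undo_depth=1 redo_depth=0
After op 6 (delete): buf='qu' undo_depth=2 redo_depth=0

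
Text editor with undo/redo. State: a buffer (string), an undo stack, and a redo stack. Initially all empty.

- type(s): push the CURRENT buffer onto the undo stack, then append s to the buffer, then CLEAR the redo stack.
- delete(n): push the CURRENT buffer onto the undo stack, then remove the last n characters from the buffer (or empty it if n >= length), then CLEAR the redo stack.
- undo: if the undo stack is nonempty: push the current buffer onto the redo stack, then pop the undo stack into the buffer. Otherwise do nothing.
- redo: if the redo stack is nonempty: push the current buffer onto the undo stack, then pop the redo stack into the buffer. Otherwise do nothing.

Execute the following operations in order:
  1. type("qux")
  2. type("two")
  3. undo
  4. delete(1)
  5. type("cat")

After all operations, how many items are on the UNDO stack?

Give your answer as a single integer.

Answer: 3

Derivation:
After op 1 (type): buf='qux' undo_depth=1 redo_depth=0
After op 2 (type): buf='quxtwo' undo_depth=2 redo_depth=0
After op 3 (undo): buf='qux' undo_depth=1 redo_depth=1
After op 4 (delete): buf='qu' undo_depth=2 redo_depth=0
After op 5 (type): buf='qucat' undo_depth=3 redo_depth=0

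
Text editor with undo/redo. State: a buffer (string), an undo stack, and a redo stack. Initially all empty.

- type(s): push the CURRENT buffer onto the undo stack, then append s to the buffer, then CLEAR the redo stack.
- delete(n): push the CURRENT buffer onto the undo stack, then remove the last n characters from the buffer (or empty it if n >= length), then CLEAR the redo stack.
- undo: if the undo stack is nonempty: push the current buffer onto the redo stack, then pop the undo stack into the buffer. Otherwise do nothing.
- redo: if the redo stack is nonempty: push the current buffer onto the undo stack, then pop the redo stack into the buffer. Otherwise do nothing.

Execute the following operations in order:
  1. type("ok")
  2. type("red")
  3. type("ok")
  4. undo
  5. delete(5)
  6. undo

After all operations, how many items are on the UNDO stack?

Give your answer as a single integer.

After op 1 (type): buf='ok' undo_depth=1 redo_depth=0
After op 2 (type): buf='okred' undo_depth=2 redo_depth=0
After op 3 (type): buf='okredok' undo_depth=3 redo_depth=0
After op 4 (undo): buf='okred' undo_depth=2 redo_depth=1
After op 5 (delete): buf='(empty)' undo_depth=3 redo_depth=0
After op 6 (undo): buf='okred' undo_depth=2 redo_depth=1

Answer: 2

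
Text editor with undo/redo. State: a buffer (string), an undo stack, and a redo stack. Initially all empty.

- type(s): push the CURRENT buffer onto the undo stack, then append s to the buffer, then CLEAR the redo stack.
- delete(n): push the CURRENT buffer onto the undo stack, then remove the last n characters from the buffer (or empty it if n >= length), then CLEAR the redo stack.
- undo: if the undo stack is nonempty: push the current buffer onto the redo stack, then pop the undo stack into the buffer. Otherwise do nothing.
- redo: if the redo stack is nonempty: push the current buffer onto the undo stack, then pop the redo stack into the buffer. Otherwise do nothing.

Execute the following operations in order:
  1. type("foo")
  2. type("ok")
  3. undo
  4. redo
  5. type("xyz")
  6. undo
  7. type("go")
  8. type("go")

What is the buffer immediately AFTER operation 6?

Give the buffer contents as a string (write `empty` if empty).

Answer: foook

Derivation:
After op 1 (type): buf='foo' undo_depth=1 redo_depth=0
After op 2 (type): buf='foook' undo_depth=2 redo_depth=0
After op 3 (undo): buf='foo' undo_depth=1 redo_depth=1
After op 4 (redo): buf='foook' undo_depth=2 redo_depth=0
After op 5 (type): buf='foookxyz' undo_depth=3 redo_depth=0
After op 6 (undo): buf='foook' undo_depth=2 redo_depth=1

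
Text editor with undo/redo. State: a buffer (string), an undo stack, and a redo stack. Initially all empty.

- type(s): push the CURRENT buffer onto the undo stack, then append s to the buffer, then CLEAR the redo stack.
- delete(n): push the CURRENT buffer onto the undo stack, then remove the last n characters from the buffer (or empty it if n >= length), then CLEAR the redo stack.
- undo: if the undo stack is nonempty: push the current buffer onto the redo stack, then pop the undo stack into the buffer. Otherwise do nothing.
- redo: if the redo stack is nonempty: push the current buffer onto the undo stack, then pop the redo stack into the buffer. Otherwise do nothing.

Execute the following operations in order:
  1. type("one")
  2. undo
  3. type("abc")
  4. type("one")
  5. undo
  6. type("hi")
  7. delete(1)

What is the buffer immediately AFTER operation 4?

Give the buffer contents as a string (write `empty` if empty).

After op 1 (type): buf='one' undo_depth=1 redo_depth=0
After op 2 (undo): buf='(empty)' undo_depth=0 redo_depth=1
After op 3 (type): buf='abc' undo_depth=1 redo_depth=0
After op 4 (type): buf='abcone' undo_depth=2 redo_depth=0

Answer: abcone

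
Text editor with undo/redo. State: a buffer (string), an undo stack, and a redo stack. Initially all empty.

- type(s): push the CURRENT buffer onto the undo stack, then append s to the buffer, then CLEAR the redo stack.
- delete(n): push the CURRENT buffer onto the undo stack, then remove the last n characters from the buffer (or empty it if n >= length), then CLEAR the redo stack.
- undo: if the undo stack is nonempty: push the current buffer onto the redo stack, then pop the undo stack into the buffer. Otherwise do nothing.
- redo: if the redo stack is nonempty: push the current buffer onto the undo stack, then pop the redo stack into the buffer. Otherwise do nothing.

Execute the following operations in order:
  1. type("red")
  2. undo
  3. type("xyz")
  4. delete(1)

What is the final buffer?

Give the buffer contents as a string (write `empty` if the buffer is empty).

Answer: xy

Derivation:
After op 1 (type): buf='red' undo_depth=1 redo_depth=0
After op 2 (undo): buf='(empty)' undo_depth=0 redo_depth=1
After op 3 (type): buf='xyz' undo_depth=1 redo_depth=0
After op 4 (delete): buf='xy' undo_depth=2 redo_depth=0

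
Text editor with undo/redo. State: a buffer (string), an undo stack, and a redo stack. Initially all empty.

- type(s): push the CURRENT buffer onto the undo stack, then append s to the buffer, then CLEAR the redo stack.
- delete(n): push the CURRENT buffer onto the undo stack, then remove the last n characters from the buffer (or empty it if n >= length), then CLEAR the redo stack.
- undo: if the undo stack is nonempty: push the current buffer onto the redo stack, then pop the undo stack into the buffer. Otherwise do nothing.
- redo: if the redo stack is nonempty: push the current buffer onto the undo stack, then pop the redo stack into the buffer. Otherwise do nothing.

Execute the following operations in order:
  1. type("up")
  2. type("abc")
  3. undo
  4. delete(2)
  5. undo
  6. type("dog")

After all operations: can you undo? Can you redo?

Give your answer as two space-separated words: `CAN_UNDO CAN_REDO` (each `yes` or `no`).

After op 1 (type): buf='up' undo_depth=1 redo_depth=0
After op 2 (type): buf='upabc' undo_depth=2 redo_depth=0
After op 3 (undo): buf='up' undo_depth=1 redo_depth=1
After op 4 (delete): buf='(empty)' undo_depth=2 redo_depth=0
After op 5 (undo): buf='up' undo_depth=1 redo_depth=1
After op 6 (type): buf='updog' undo_depth=2 redo_depth=0

Answer: yes no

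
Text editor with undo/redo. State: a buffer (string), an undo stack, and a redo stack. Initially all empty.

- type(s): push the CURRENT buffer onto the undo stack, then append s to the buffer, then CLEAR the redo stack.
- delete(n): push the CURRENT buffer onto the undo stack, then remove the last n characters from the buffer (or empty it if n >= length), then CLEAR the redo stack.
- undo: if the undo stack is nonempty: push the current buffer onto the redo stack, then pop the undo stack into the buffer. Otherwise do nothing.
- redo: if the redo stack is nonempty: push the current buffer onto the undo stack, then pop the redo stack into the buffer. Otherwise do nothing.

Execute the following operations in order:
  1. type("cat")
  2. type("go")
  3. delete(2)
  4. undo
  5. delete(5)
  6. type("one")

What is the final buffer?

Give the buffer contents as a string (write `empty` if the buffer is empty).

After op 1 (type): buf='cat' undo_depth=1 redo_depth=0
After op 2 (type): buf='catgo' undo_depth=2 redo_depth=0
After op 3 (delete): buf='cat' undo_depth=3 redo_depth=0
After op 4 (undo): buf='catgo' undo_depth=2 redo_depth=1
After op 5 (delete): buf='(empty)' undo_depth=3 redo_depth=0
After op 6 (type): buf='one' undo_depth=4 redo_depth=0

Answer: one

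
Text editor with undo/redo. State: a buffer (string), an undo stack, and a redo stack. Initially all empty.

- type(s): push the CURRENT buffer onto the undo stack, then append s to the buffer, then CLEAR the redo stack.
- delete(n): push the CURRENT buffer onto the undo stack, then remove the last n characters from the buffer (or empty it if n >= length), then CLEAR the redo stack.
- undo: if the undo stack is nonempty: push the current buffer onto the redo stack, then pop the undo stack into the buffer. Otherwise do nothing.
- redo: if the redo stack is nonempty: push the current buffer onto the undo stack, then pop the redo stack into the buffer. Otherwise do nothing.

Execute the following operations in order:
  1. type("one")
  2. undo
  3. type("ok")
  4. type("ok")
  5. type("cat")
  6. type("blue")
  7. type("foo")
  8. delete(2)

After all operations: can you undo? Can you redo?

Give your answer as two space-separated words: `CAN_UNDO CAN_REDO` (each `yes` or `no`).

After op 1 (type): buf='one' undo_depth=1 redo_depth=0
After op 2 (undo): buf='(empty)' undo_depth=0 redo_depth=1
After op 3 (type): buf='ok' undo_depth=1 redo_depth=0
After op 4 (type): buf='okok' undo_depth=2 redo_depth=0
After op 5 (type): buf='okokcat' undo_depth=3 redo_depth=0
After op 6 (type): buf='okokcatblue' undo_depth=4 redo_depth=0
After op 7 (type): buf='okokcatbluefoo' undo_depth=5 redo_depth=0
After op 8 (delete): buf='okokcatbluef' undo_depth=6 redo_depth=0

Answer: yes no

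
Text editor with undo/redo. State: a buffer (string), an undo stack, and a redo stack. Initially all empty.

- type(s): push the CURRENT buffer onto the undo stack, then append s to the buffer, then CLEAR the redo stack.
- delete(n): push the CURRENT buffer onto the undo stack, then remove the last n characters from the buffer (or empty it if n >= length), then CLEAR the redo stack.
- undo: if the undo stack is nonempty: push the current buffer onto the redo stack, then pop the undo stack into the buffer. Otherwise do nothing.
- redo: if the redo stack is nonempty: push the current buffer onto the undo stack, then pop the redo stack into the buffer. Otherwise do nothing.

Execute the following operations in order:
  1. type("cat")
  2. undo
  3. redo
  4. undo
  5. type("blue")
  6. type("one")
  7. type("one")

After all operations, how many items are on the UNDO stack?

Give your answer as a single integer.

After op 1 (type): buf='cat' undo_depth=1 redo_depth=0
After op 2 (undo): buf='(empty)' undo_depth=0 redo_depth=1
After op 3 (redo): buf='cat' undo_depth=1 redo_depth=0
After op 4 (undo): buf='(empty)' undo_depth=0 redo_depth=1
After op 5 (type): buf='blue' undo_depth=1 redo_depth=0
After op 6 (type): buf='blueone' undo_depth=2 redo_depth=0
After op 7 (type): buf='blueoneone' undo_depth=3 redo_depth=0

Answer: 3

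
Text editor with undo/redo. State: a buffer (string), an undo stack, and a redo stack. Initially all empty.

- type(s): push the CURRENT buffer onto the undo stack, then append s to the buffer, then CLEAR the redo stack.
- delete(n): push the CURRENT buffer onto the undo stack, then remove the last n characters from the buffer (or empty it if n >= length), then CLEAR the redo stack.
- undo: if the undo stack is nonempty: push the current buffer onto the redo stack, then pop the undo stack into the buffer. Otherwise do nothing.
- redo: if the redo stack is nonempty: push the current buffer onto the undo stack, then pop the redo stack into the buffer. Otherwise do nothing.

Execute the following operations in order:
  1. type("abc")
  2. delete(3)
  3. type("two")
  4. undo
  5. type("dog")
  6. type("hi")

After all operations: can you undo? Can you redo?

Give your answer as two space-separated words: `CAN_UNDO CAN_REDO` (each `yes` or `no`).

After op 1 (type): buf='abc' undo_depth=1 redo_depth=0
After op 2 (delete): buf='(empty)' undo_depth=2 redo_depth=0
After op 3 (type): buf='two' undo_depth=3 redo_depth=0
After op 4 (undo): buf='(empty)' undo_depth=2 redo_depth=1
After op 5 (type): buf='dog' undo_depth=3 redo_depth=0
After op 6 (type): buf='doghi' undo_depth=4 redo_depth=0

Answer: yes no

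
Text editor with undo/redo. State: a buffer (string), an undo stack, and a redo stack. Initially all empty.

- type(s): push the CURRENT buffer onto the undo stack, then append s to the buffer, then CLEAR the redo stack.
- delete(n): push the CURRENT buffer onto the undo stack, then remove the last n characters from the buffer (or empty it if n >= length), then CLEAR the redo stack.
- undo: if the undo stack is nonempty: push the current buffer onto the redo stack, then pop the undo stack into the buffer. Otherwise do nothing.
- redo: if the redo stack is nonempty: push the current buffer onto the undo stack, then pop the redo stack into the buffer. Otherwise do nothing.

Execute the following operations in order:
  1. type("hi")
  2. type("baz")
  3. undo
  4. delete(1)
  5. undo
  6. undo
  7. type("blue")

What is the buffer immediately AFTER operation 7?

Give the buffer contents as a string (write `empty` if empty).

Answer: blue

Derivation:
After op 1 (type): buf='hi' undo_depth=1 redo_depth=0
After op 2 (type): buf='hibaz' undo_depth=2 redo_depth=0
After op 3 (undo): buf='hi' undo_depth=1 redo_depth=1
After op 4 (delete): buf='h' undo_depth=2 redo_depth=0
After op 5 (undo): buf='hi' undo_depth=1 redo_depth=1
After op 6 (undo): buf='(empty)' undo_depth=0 redo_depth=2
After op 7 (type): buf='blue' undo_depth=1 redo_depth=0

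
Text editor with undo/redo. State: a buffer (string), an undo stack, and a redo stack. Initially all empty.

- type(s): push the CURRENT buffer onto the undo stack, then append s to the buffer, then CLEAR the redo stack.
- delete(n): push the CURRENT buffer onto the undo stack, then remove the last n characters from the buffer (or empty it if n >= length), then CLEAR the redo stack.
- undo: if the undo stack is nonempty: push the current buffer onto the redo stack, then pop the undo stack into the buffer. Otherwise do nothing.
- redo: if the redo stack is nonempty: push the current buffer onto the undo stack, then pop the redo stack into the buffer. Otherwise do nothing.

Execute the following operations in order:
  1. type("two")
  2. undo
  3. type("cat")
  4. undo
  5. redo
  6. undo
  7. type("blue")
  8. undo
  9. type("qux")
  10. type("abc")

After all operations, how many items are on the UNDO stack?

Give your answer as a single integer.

Answer: 2

Derivation:
After op 1 (type): buf='two' undo_depth=1 redo_depth=0
After op 2 (undo): buf='(empty)' undo_depth=0 redo_depth=1
After op 3 (type): buf='cat' undo_depth=1 redo_depth=0
After op 4 (undo): buf='(empty)' undo_depth=0 redo_depth=1
After op 5 (redo): buf='cat' undo_depth=1 redo_depth=0
After op 6 (undo): buf='(empty)' undo_depth=0 redo_depth=1
After op 7 (type): buf='blue' undo_depth=1 redo_depth=0
After op 8 (undo): buf='(empty)' undo_depth=0 redo_depth=1
After op 9 (type): buf='qux' undo_depth=1 redo_depth=0
After op 10 (type): buf='quxabc' undo_depth=2 redo_depth=0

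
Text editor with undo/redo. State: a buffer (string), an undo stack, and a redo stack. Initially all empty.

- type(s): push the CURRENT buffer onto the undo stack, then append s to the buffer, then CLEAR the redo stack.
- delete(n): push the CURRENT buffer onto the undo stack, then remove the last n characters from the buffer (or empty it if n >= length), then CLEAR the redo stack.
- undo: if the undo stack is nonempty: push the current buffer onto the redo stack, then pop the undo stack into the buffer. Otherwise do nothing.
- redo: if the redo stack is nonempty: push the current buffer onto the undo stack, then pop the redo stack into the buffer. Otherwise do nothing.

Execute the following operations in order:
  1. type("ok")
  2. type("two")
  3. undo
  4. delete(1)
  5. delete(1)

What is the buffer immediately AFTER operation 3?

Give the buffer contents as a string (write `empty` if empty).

Answer: ok

Derivation:
After op 1 (type): buf='ok' undo_depth=1 redo_depth=0
After op 2 (type): buf='oktwo' undo_depth=2 redo_depth=0
After op 3 (undo): buf='ok' undo_depth=1 redo_depth=1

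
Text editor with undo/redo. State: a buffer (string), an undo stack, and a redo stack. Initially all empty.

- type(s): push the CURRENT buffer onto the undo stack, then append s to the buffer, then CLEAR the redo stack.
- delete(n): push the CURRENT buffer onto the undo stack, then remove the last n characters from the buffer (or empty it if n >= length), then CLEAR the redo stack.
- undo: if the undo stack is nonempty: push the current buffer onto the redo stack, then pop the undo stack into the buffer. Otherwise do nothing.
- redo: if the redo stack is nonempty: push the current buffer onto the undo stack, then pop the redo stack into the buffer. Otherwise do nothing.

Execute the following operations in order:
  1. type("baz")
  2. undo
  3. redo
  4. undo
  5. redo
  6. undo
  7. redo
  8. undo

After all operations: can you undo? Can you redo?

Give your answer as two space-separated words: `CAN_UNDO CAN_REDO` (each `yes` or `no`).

After op 1 (type): buf='baz' undo_depth=1 redo_depth=0
After op 2 (undo): buf='(empty)' undo_depth=0 redo_depth=1
After op 3 (redo): buf='baz' undo_depth=1 redo_depth=0
After op 4 (undo): buf='(empty)' undo_depth=0 redo_depth=1
After op 5 (redo): buf='baz' undo_depth=1 redo_depth=0
After op 6 (undo): buf='(empty)' undo_depth=0 redo_depth=1
After op 7 (redo): buf='baz' undo_depth=1 redo_depth=0
After op 8 (undo): buf='(empty)' undo_depth=0 redo_depth=1

Answer: no yes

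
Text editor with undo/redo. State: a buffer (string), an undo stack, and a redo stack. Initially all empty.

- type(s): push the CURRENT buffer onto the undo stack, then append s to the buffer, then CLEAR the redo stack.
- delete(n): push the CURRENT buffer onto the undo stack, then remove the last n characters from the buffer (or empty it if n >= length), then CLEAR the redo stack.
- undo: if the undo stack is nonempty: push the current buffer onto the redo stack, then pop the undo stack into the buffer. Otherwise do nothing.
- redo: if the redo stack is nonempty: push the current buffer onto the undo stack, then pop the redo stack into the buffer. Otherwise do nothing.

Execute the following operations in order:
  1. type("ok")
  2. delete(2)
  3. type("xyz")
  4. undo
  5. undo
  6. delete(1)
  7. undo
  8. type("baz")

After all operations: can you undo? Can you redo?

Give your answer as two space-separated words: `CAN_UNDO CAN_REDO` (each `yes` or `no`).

After op 1 (type): buf='ok' undo_depth=1 redo_depth=0
After op 2 (delete): buf='(empty)' undo_depth=2 redo_depth=0
After op 3 (type): buf='xyz' undo_depth=3 redo_depth=0
After op 4 (undo): buf='(empty)' undo_depth=2 redo_depth=1
After op 5 (undo): buf='ok' undo_depth=1 redo_depth=2
After op 6 (delete): buf='o' undo_depth=2 redo_depth=0
After op 7 (undo): buf='ok' undo_depth=1 redo_depth=1
After op 8 (type): buf='okbaz' undo_depth=2 redo_depth=0

Answer: yes no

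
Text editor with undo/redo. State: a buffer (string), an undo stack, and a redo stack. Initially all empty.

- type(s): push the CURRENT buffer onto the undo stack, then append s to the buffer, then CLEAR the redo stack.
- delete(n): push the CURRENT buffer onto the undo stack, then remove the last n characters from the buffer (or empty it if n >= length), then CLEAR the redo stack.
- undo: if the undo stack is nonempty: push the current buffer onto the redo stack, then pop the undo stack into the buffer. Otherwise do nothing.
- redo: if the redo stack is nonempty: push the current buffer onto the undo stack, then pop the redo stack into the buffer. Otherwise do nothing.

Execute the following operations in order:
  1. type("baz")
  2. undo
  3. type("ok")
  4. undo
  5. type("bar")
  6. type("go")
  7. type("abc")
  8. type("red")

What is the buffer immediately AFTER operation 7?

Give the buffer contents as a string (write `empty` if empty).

After op 1 (type): buf='baz' undo_depth=1 redo_depth=0
After op 2 (undo): buf='(empty)' undo_depth=0 redo_depth=1
After op 3 (type): buf='ok' undo_depth=1 redo_depth=0
After op 4 (undo): buf='(empty)' undo_depth=0 redo_depth=1
After op 5 (type): buf='bar' undo_depth=1 redo_depth=0
After op 6 (type): buf='bargo' undo_depth=2 redo_depth=0
After op 7 (type): buf='bargoabc' undo_depth=3 redo_depth=0

Answer: bargoabc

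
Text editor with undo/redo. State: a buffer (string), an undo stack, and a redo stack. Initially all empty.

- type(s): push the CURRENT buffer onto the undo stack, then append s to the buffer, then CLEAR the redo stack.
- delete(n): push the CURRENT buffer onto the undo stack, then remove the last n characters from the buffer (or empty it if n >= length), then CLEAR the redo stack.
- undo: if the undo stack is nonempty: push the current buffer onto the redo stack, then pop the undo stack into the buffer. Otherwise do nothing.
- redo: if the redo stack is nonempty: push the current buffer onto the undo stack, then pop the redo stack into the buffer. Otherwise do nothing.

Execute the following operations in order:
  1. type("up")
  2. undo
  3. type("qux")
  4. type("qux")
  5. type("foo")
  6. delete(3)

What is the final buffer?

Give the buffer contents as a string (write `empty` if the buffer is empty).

After op 1 (type): buf='up' undo_depth=1 redo_depth=0
After op 2 (undo): buf='(empty)' undo_depth=0 redo_depth=1
After op 3 (type): buf='qux' undo_depth=1 redo_depth=0
After op 4 (type): buf='quxqux' undo_depth=2 redo_depth=0
After op 5 (type): buf='quxquxfoo' undo_depth=3 redo_depth=0
After op 6 (delete): buf='quxqux' undo_depth=4 redo_depth=0

Answer: quxqux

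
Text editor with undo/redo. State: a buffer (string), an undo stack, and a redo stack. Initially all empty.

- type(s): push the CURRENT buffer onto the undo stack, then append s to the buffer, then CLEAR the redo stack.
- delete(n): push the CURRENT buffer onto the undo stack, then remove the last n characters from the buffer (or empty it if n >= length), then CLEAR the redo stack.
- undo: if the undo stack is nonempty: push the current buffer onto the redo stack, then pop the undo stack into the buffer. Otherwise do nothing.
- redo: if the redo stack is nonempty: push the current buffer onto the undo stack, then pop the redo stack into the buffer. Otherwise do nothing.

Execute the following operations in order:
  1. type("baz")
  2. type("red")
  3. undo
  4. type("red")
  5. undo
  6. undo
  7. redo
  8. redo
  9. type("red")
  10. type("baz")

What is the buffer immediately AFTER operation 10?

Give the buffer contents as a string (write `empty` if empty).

Answer: bazredredbaz

Derivation:
After op 1 (type): buf='baz' undo_depth=1 redo_depth=0
After op 2 (type): buf='bazred' undo_depth=2 redo_depth=0
After op 3 (undo): buf='baz' undo_depth=1 redo_depth=1
After op 4 (type): buf='bazred' undo_depth=2 redo_depth=0
After op 5 (undo): buf='baz' undo_depth=1 redo_depth=1
After op 6 (undo): buf='(empty)' undo_depth=0 redo_depth=2
After op 7 (redo): buf='baz' undo_depth=1 redo_depth=1
After op 8 (redo): buf='bazred' undo_depth=2 redo_depth=0
After op 9 (type): buf='bazredred' undo_depth=3 redo_depth=0
After op 10 (type): buf='bazredredbaz' undo_depth=4 redo_depth=0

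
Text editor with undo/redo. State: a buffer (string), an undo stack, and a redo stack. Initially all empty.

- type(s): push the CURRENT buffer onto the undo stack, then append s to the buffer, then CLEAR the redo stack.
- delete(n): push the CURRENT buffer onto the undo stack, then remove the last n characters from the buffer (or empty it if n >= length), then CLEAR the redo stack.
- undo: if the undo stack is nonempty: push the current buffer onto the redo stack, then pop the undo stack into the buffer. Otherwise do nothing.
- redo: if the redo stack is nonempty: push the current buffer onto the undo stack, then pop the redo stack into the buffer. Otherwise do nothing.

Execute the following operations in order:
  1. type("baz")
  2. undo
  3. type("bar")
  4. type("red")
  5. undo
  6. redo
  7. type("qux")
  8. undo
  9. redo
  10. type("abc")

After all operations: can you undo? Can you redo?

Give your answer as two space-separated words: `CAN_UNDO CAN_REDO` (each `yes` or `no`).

After op 1 (type): buf='baz' undo_depth=1 redo_depth=0
After op 2 (undo): buf='(empty)' undo_depth=0 redo_depth=1
After op 3 (type): buf='bar' undo_depth=1 redo_depth=0
After op 4 (type): buf='barred' undo_depth=2 redo_depth=0
After op 5 (undo): buf='bar' undo_depth=1 redo_depth=1
After op 6 (redo): buf='barred' undo_depth=2 redo_depth=0
After op 7 (type): buf='barredqux' undo_depth=3 redo_depth=0
After op 8 (undo): buf='barred' undo_depth=2 redo_depth=1
After op 9 (redo): buf='barredqux' undo_depth=3 redo_depth=0
After op 10 (type): buf='barredquxabc' undo_depth=4 redo_depth=0

Answer: yes no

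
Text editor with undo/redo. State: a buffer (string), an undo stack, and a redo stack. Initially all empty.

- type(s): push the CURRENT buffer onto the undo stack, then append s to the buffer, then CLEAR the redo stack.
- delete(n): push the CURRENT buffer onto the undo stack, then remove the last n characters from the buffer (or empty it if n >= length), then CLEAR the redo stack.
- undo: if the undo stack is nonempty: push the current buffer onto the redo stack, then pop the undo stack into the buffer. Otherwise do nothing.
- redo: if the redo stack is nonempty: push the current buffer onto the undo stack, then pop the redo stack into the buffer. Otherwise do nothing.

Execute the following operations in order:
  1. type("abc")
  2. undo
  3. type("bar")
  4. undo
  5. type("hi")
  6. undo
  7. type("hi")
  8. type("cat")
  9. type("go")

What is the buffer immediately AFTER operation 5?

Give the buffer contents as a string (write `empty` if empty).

Answer: hi

Derivation:
After op 1 (type): buf='abc' undo_depth=1 redo_depth=0
After op 2 (undo): buf='(empty)' undo_depth=0 redo_depth=1
After op 3 (type): buf='bar' undo_depth=1 redo_depth=0
After op 4 (undo): buf='(empty)' undo_depth=0 redo_depth=1
After op 5 (type): buf='hi' undo_depth=1 redo_depth=0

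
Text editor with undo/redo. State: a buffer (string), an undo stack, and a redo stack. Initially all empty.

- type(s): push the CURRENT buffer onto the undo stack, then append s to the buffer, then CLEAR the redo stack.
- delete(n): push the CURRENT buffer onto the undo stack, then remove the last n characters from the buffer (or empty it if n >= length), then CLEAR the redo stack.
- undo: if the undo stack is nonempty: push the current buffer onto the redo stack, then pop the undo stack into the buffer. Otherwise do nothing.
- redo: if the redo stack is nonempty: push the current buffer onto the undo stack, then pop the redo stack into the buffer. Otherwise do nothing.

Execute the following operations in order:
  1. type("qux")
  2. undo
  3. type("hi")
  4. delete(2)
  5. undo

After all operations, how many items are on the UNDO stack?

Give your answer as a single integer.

Answer: 1

Derivation:
After op 1 (type): buf='qux' undo_depth=1 redo_depth=0
After op 2 (undo): buf='(empty)' undo_depth=0 redo_depth=1
After op 3 (type): buf='hi' undo_depth=1 redo_depth=0
After op 4 (delete): buf='(empty)' undo_depth=2 redo_depth=0
After op 5 (undo): buf='hi' undo_depth=1 redo_depth=1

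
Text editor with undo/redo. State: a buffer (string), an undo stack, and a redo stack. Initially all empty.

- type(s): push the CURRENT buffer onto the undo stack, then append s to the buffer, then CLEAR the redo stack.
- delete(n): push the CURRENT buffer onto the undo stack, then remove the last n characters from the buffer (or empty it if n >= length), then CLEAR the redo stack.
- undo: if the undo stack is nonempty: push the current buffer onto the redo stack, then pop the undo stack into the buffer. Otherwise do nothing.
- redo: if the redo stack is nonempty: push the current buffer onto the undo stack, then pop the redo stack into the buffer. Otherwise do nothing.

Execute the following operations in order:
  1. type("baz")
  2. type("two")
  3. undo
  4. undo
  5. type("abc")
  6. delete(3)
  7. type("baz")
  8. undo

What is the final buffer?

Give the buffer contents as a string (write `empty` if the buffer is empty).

Answer: empty

Derivation:
After op 1 (type): buf='baz' undo_depth=1 redo_depth=0
After op 2 (type): buf='baztwo' undo_depth=2 redo_depth=0
After op 3 (undo): buf='baz' undo_depth=1 redo_depth=1
After op 4 (undo): buf='(empty)' undo_depth=0 redo_depth=2
After op 5 (type): buf='abc' undo_depth=1 redo_depth=0
After op 6 (delete): buf='(empty)' undo_depth=2 redo_depth=0
After op 7 (type): buf='baz' undo_depth=3 redo_depth=0
After op 8 (undo): buf='(empty)' undo_depth=2 redo_depth=1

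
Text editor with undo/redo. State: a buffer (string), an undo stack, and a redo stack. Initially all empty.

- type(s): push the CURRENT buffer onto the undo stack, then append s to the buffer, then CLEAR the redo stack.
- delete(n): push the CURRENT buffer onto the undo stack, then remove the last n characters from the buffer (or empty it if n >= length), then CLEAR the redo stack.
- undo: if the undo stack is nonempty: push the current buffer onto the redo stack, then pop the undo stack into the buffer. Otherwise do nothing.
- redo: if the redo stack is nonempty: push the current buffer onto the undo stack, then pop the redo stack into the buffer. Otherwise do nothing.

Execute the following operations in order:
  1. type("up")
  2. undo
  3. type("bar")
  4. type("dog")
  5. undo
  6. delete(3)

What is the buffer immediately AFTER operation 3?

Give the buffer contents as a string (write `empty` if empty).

After op 1 (type): buf='up' undo_depth=1 redo_depth=0
After op 2 (undo): buf='(empty)' undo_depth=0 redo_depth=1
After op 3 (type): buf='bar' undo_depth=1 redo_depth=0

Answer: bar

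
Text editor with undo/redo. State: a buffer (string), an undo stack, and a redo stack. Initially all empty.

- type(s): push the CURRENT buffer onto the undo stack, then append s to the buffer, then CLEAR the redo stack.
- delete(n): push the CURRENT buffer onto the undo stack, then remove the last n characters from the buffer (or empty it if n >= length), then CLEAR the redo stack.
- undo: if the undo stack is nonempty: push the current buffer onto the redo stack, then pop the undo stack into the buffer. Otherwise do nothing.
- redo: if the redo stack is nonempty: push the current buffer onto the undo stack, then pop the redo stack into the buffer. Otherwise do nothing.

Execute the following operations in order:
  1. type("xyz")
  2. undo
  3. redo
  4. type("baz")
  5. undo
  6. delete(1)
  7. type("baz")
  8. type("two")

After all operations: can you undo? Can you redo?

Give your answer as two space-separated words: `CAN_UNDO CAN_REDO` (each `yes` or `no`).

Answer: yes no

Derivation:
After op 1 (type): buf='xyz' undo_depth=1 redo_depth=0
After op 2 (undo): buf='(empty)' undo_depth=0 redo_depth=1
After op 3 (redo): buf='xyz' undo_depth=1 redo_depth=0
After op 4 (type): buf='xyzbaz' undo_depth=2 redo_depth=0
After op 5 (undo): buf='xyz' undo_depth=1 redo_depth=1
After op 6 (delete): buf='xy' undo_depth=2 redo_depth=0
After op 7 (type): buf='xybaz' undo_depth=3 redo_depth=0
After op 8 (type): buf='xybaztwo' undo_depth=4 redo_depth=0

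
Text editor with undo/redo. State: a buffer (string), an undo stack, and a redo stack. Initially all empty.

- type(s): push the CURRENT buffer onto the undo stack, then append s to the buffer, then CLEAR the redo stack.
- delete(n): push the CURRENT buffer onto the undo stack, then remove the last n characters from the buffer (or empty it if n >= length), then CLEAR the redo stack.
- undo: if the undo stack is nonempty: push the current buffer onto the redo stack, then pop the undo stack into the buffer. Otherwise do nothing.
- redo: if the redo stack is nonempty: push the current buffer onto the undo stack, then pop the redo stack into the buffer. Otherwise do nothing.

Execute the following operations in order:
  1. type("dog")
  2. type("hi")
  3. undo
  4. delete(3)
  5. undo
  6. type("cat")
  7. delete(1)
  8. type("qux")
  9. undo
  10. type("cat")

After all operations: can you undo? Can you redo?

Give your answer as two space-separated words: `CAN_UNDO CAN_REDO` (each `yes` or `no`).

After op 1 (type): buf='dog' undo_depth=1 redo_depth=0
After op 2 (type): buf='doghi' undo_depth=2 redo_depth=0
After op 3 (undo): buf='dog' undo_depth=1 redo_depth=1
After op 4 (delete): buf='(empty)' undo_depth=2 redo_depth=0
After op 5 (undo): buf='dog' undo_depth=1 redo_depth=1
After op 6 (type): buf='dogcat' undo_depth=2 redo_depth=0
After op 7 (delete): buf='dogca' undo_depth=3 redo_depth=0
After op 8 (type): buf='dogcaqux' undo_depth=4 redo_depth=0
After op 9 (undo): buf='dogca' undo_depth=3 redo_depth=1
After op 10 (type): buf='dogcacat' undo_depth=4 redo_depth=0

Answer: yes no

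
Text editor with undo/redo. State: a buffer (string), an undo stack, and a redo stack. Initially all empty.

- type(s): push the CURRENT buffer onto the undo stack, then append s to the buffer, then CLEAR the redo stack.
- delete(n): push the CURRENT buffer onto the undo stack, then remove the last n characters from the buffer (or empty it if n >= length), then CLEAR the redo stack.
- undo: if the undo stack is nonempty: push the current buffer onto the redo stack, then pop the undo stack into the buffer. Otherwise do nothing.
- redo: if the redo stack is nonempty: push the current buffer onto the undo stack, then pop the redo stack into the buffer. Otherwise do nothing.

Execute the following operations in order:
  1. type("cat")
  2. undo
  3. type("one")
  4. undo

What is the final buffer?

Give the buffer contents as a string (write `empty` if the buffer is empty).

Answer: empty

Derivation:
After op 1 (type): buf='cat' undo_depth=1 redo_depth=0
After op 2 (undo): buf='(empty)' undo_depth=0 redo_depth=1
After op 3 (type): buf='one' undo_depth=1 redo_depth=0
After op 4 (undo): buf='(empty)' undo_depth=0 redo_depth=1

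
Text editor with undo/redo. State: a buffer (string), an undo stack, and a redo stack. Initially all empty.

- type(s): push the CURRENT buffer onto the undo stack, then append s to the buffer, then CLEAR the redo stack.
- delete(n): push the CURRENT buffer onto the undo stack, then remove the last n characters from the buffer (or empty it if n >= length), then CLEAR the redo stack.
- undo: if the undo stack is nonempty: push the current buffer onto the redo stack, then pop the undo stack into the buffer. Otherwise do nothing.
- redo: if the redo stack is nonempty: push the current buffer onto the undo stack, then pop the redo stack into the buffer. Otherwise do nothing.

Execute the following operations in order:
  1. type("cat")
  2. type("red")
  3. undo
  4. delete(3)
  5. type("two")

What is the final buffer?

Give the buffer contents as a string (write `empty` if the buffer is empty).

Answer: two

Derivation:
After op 1 (type): buf='cat' undo_depth=1 redo_depth=0
After op 2 (type): buf='catred' undo_depth=2 redo_depth=0
After op 3 (undo): buf='cat' undo_depth=1 redo_depth=1
After op 4 (delete): buf='(empty)' undo_depth=2 redo_depth=0
After op 5 (type): buf='two' undo_depth=3 redo_depth=0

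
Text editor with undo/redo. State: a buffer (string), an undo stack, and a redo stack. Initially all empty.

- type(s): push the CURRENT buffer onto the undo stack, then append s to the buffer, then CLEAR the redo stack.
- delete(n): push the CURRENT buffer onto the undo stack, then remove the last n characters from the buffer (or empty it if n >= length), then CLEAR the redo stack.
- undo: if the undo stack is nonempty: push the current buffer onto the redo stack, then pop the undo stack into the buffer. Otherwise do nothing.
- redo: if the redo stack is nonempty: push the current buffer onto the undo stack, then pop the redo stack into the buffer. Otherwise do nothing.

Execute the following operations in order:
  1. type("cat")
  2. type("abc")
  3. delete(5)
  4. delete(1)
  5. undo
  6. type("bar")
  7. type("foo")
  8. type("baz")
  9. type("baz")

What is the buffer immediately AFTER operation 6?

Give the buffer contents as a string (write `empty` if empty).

Answer: cbar

Derivation:
After op 1 (type): buf='cat' undo_depth=1 redo_depth=0
After op 2 (type): buf='catabc' undo_depth=2 redo_depth=0
After op 3 (delete): buf='c' undo_depth=3 redo_depth=0
After op 4 (delete): buf='(empty)' undo_depth=4 redo_depth=0
After op 5 (undo): buf='c' undo_depth=3 redo_depth=1
After op 6 (type): buf='cbar' undo_depth=4 redo_depth=0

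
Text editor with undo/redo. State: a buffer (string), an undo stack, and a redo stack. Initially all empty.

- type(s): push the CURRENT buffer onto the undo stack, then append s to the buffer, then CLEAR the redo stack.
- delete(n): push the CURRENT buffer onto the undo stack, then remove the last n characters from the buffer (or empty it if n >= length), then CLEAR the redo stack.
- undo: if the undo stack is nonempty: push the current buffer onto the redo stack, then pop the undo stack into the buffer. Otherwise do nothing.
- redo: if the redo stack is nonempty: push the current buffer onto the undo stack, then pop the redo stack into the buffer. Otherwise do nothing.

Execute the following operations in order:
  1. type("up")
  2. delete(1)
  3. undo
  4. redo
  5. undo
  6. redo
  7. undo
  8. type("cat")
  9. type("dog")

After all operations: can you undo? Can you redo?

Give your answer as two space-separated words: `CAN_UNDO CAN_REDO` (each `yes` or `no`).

Answer: yes no

Derivation:
After op 1 (type): buf='up' undo_depth=1 redo_depth=0
After op 2 (delete): buf='u' undo_depth=2 redo_depth=0
After op 3 (undo): buf='up' undo_depth=1 redo_depth=1
After op 4 (redo): buf='u' undo_depth=2 redo_depth=0
After op 5 (undo): buf='up' undo_depth=1 redo_depth=1
After op 6 (redo): buf='u' undo_depth=2 redo_depth=0
After op 7 (undo): buf='up' undo_depth=1 redo_depth=1
After op 8 (type): buf='upcat' undo_depth=2 redo_depth=0
After op 9 (type): buf='upcatdog' undo_depth=3 redo_depth=0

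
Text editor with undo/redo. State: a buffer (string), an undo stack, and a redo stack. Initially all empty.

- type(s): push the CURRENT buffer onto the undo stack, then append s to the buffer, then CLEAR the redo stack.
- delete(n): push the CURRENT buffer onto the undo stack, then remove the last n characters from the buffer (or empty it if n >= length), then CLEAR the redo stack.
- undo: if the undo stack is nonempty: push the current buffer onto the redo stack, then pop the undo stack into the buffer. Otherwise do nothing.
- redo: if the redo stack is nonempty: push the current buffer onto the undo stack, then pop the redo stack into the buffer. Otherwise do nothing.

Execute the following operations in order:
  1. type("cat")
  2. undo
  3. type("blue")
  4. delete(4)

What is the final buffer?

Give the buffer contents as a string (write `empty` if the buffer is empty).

After op 1 (type): buf='cat' undo_depth=1 redo_depth=0
After op 2 (undo): buf='(empty)' undo_depth=0 redo_depth=1
After op 3 (type): buf='blue' undo_depth=1 redo_depth=0
After op 4 (delete): buf='(empty)' undo_depth=2 redo_depth=0

Answer: empty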